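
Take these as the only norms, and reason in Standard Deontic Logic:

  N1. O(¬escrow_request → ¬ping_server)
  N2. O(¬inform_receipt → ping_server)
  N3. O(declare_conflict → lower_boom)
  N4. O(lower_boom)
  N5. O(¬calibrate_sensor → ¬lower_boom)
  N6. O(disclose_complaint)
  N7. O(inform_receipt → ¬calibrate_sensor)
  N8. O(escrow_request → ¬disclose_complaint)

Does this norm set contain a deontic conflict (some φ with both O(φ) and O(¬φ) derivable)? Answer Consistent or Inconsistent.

Premise 4 gives O(lower_boom).
Premise 5, O(¬calibrate_sensor → ¬lower_boom), contraposes to O(lower_boom → calibrate_sensor); with O(lower_boom) we get O(calibrate_sensor).
Premise 7 is O(inform_receipt → ¬calibrate_sensor); contrapositively O(calibrate_sensor → ¬inform_receipt). Since O(calibrate_sensor) holds, K gives O(¬inform_receipt).
Premise 2 is O(¬inform_receipt → ping_server); since O(¬inform_receipt), deontic closure gives O(ping_server).
The contrapositive of premise 1 (O(¬escrow_request → ¬ping_server)) is O(ping_server → escrow_request), and O(ping_server) is already established, so O(escrow_request).
Premise 8 is O(escrow_request → ¬disclose_complaint); since O(escrow_request), deontic closure gives O(¬disclose_complaint).
Yet premise 6 states O(disclose_complaint).
We now have both O(¬disclose_complaint) and O(disclose_complaint) — disclose_complaint is simultaneously obligatory and forbidden, violating the D-axiom.

Inconsistent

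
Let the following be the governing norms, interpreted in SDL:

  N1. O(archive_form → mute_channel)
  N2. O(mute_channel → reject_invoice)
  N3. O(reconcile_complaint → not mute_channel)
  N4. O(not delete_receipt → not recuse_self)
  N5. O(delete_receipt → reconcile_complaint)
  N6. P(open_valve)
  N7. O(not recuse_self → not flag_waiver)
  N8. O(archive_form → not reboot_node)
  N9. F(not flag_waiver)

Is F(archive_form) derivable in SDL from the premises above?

Yes

Premise 9, F(not flag_waiver), is equivalent to O(flag_waiver).
Premise 7 is O(not recuse_self → not flag_waiver); contrapositively O(flag_waiver → recuse_self). Since O(flag_waiver) holds, K gives O(recuse_self).
Premise 4, O(not delete_receipt → not recuse_self), contraposes to O(recuse_self → delete_receipt); with O(recuse_self) we get O(delete_receipt).
With premise 5, O(delete_receipt → reconcile_complaint), the K-axiom yields O(reconcile_complaint).
Applying K to premise 3 (O(reconcile_complaint → not mute_channel)) and O(reconcile_complaint) yields O(not mute_channel).
Premise 1, O(archive_form → mute_channel), contraposes to O(not mute_channel → not archive_form); with O(not mute_channel) we get O(not archive_form).
Premises 2, 6, 8 do not contribute to this derivation.
So O(not archive_form) holds, i.e. F(archive_form). The claim follows.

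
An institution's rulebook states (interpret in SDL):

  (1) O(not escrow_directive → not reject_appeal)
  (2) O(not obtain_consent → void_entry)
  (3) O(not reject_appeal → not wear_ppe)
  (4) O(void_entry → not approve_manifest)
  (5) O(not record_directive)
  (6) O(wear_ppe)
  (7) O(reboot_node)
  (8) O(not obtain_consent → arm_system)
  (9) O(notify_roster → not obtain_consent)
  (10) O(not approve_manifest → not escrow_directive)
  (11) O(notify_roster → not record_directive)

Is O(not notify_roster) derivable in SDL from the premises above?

Premise 6 gives O(wear_ppe).
The contrapositive of premise 3 (O(not reject_appeal → not wear_ppe)) is O(wear_ppe → reject_appeal), and O(wear_ppe) is already established, so O(reject_appeal).
The contrapositive of premise 1 (O(not escrow_directive → not reject_appeal)) is O(reject_appeal → escrow_directive), and O(reject_appeal) is already established, so O(escrow_directive).
Premise 10 is O(not approve_manifest → not escrow_directive); contrapositively O(escrow_directive → approve_manifest). Since O(escrow_directive) holds, K gives O(approve_manifest).
Premise 4, O(void_entry → not approve_manifest), contraposes to O(approve_manifest → not void_entry); with O(approve_manifest) we get O(not void_entry).
Premise 2, O(not obtain_consent → void_entry), contraposes to O(not void_entry → obtain_consent); with O(not void_entry) we get O(obtain_consent).
Premise 9, O(notify_roster → not obtain_consent), contraposes to O(obtain_consent → not notify_roster); with O(obtain_consent) we get O(not notify_roster).
Premises 5, 7, 8, 11 do not contribute to this derivation.
So O(not notify_roster) follows.

Yes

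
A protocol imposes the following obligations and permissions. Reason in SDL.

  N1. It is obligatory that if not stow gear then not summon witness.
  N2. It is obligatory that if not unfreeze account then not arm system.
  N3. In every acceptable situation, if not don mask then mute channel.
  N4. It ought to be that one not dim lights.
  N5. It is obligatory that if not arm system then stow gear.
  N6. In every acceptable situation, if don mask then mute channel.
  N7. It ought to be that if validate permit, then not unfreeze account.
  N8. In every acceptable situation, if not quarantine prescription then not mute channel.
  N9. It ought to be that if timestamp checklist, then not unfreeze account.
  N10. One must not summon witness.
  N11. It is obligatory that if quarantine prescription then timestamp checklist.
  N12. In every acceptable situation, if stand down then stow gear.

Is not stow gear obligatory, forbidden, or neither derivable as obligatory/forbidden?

Premises 3 and 6 cover both cases: O(¬don_mask → mute_channel) and O(don_mask → mute_channel). Since ¬don_mask ∨ don_mask is a tautology, O(mute_channel) follows.
Premise 8 is O(¬quarantine_prescription → ¬mute_channel); contrapositively O(mute_channel → quarantine_prescription). Since O(mute_channel) holds, K gives O(quarantine_prescription).
From O(quarantine_prescription) and premise 11, O(quarantine_prescription → timestamp_checklist), we obtain O(timestamp_checklist).
Premise 9 is O(timestamp_checklist → ¬unfreeze_account); since O(timestamp_checklist), deontic closure gives O(¬unfreeze_account).
Applying K to premise 2 (O(¬unfreeze_account → ¬arm_system)) and O(¬unfreeze_account) yields O(¬arm_system).
With premise 5, O(¬arm_system → stow_gear), the K-axiom yields O(stow_gear).
Premises 1, 4, 7, 10, 12 do not contribute to this derivation.
Thus O(stow_gear), which is F(¬stow_gear): ¬stow_gear is forbidden.

Forbidden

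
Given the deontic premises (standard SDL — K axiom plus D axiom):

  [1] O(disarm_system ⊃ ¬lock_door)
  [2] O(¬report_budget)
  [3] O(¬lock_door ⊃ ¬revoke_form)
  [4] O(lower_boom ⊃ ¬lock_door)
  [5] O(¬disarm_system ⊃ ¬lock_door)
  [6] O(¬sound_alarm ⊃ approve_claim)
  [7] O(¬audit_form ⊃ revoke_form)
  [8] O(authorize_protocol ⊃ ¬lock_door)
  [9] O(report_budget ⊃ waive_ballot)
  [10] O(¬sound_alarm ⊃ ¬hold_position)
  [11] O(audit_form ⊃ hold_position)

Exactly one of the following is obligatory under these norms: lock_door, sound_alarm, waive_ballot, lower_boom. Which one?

sound_alarm

By case analysis on ¬disarm_system: premise 5 gives O(¬disarm_system ⊃ ¬lock_door) and premise 1 gives O(disarm_system ⊃ ¬lock_door), so O(¬lock_door) either way.
From O(¬lock_door) and premise 3, O(¬lock_door ⊃ ¬revoke_form), we obtain O(¬revoke_form).
Premise 7 is O(¬audit_form ⊃ revoke_form); contrapositively O(¬revoke_form ⊃ audit_form). Since O(¬revoke_form) holds, K gives O(audit_form).
With premise 11, O(audit_form ⊃ hold_position), the K-axiom yields O(hold_position).
The contrapositive of premise 10 (O(¬sound_alarm ⊃ ¬hold_position)) is O(hold_position ⊃ sound_alarm), and O(hold_position) is already established, so O(sound_alarm).
So O(sound_alarm) holds — sound_alarm is obligatory. None of the other listed options is made obligatory by any chain of premises.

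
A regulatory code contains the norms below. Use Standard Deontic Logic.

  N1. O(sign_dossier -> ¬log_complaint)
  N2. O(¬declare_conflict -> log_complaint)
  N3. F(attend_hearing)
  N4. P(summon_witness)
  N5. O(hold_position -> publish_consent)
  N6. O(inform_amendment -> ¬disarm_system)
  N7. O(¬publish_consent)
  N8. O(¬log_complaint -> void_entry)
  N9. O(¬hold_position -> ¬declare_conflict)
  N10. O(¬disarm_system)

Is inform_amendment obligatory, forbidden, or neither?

Neither

Premise 6 is O(inform_amendment -> ¬disarm_system); even if O(¬disarm_system) held, inferring O(inform_amendment) would be affirming the consequent — invalid.
No premise or chain of K-axiom applications forces O(inform_amendment), and none forces O(¬inform_amendment). So inform_amendment is neither obligatory nor forbidden under these norms.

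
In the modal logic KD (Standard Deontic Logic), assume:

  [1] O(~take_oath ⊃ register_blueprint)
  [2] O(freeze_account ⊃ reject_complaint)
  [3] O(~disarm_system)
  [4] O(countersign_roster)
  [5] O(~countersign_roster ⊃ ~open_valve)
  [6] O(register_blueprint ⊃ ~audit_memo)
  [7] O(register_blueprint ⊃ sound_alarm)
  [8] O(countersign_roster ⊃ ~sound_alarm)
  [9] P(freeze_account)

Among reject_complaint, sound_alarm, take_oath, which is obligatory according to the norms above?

Premise 4 gives O(countersign_roster).
With premise 8, O(countersign_roster ⊃ ~sound_alarm), the K-axiom yields O(~sound_alarm).
Premise 7 is O(register_blueprint ⊃ sound_alarm); contrapositively O(~sound_alarm ⊃ ~register_blueprint). Since O(~sound_alarm) holds, K gives O(~register_blueprint).
The contrapositive of premise 1 (O(~take_oath ⊃ register_blueprint)) is O(~register_blueprint ⊃ take_oath), and O(~register_blueprint) is already established, so O(take_oath).
So O(take_oath) holds — take_oath is obligatory. None of the other listed options is made obligatory by any chain of premises.

take_oath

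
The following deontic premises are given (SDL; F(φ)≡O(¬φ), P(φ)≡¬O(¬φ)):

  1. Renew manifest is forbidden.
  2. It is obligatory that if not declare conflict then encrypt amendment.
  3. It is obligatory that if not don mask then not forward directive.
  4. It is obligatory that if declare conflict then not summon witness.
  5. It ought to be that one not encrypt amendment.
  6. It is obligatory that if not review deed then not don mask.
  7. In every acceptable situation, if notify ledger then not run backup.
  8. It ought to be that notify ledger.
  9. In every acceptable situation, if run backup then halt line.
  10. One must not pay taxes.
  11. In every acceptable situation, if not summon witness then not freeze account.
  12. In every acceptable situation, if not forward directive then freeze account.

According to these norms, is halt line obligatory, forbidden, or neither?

Premise 9 is O(run_backup → halt_line), but O(run_backup) is not derivable from the premises, so it does not yield O(halt_line).
No premise or chain of K-axiom applications forces O(halt_line), and none forces O(¬halt_line). So halt_line is neither obligatory nor forbidden under these norms.

Neither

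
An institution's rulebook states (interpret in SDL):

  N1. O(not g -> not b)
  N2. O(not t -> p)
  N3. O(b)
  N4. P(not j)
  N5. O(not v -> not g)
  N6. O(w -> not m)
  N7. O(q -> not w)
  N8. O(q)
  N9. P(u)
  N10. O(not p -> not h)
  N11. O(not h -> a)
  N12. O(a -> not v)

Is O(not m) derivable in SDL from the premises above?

Premise 6 is O(w -> not m), but O(w) is not derivable from the premises, so it does not yield O(not m).
No other premise forces O(not m). An ideal world satisfying every premise can still have not m false, so O(not m) is not derivable.

No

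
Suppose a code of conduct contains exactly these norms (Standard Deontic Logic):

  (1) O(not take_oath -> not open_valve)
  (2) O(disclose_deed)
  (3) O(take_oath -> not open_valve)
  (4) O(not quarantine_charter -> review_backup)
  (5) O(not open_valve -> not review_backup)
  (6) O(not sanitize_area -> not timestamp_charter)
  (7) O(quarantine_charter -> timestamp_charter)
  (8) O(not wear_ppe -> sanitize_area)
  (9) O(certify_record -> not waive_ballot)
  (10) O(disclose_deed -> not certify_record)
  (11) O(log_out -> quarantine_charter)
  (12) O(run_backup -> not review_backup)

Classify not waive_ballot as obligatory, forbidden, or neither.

Premise 9 is O(certify_record -> not waive_ballot), but O(certify_record) is not derivable from the premises, so it does not yield O(not waive_ballot).
No premise or chain of K-axiom applications forces O(not waive_ballot), and none forces O(waive_ballot). So not waive_ballot is neither obligatory nor forbidden under these norms.

Neither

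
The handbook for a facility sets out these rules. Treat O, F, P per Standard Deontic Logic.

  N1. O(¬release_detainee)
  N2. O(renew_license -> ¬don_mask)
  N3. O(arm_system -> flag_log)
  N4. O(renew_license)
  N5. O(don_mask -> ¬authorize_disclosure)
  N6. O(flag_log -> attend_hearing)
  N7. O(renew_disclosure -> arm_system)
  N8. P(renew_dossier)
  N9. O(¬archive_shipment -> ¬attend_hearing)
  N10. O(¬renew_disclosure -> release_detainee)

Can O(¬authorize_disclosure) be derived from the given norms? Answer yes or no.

No

Premise 5 is O(don_mask -> ¬authorize_disclosure), but O(don_mask) is not derivable from the premises, so it does not yield O(¬authorize_disclosure).
No other premise forces O(¬authorize_disclosure). An ideal world satisfying every premise can still have ¬authorize_disclosure false, so O(¬authorize_disclosure) is not derivable.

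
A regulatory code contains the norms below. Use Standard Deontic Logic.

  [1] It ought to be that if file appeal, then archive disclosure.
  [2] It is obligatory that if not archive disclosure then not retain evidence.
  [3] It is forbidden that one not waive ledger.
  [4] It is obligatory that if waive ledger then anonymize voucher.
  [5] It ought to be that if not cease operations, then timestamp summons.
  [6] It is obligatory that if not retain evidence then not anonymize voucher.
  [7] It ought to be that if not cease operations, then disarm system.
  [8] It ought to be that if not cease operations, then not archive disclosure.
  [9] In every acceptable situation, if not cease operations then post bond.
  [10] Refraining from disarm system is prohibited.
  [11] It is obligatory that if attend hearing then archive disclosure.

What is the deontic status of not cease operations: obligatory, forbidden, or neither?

F(¬waive_ledger) at premise 3 means O(waive_ledger).
Applying K to premise 4 (O(waive_ledger → anonymize_voucher)) and O(waive_ledger) yields O(anonymize_voucher).
Premise 6 is O(¬retain_evidence → ¬anonymize_voucher); contrapositively O(anonymize_voucher → retain_evidence). Since O(anonymize_voucher) holds, K gives O(retain_evidence).
Premise 2, O(¬archive_disclosure → ¬retain_evidence), contraposes to O(retain_evidence → archive_disclosure); with O(retain_evidence) we get O(archive_disclosure).
Premise 8, O(¬cease_operations → ¬archive_disclosure), contraposes to O(archive_disclosure → cease_operations); with O(archive_disclosure) we get O(cease_operations).
Premises 1, 5, 7, 9, 10, 11 do not contribute to this derivation.
Thus O(cease_operations), which is F(¬cease_operations): ¬cease_operations is forbidden.

Forbidden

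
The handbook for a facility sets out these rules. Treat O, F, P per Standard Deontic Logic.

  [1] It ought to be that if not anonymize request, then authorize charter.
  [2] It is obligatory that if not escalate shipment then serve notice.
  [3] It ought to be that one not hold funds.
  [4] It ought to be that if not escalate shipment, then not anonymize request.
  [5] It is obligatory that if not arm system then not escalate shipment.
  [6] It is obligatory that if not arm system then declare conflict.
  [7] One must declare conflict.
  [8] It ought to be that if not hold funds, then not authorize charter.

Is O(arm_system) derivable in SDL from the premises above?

Yes

Premise 3 states O(¬hold_funds) outright.
From O(¬hold_funds) and premise 8, O(¬hold_funds → ¬authorize_charter), we obtain O(¬authorize_charter).
Premise 1, O(¬anonymize_request → authorize_charter), contraposes to O(¬authorize_charter → anonymize_request); with O(¬authorize_charter) we get O(anonymize_request).
The contrapositive of premise 4 (O(¬escalate_shipment → ¬anonymize_request)) is O(anonymize_request → escalate_shipment), and O(anonymize_request) is already established, so O(escalate_shipment).
Premise 5 is O(¬arm_system → ¬escalate_shipment); contrapositively O(escalate_shipment → arm_system). Since O(escalate_shipment) holds, K gives O(arm_system).
Premises 2, 6, 7 do not contribute to this derivation.
So O(arm_system) follows.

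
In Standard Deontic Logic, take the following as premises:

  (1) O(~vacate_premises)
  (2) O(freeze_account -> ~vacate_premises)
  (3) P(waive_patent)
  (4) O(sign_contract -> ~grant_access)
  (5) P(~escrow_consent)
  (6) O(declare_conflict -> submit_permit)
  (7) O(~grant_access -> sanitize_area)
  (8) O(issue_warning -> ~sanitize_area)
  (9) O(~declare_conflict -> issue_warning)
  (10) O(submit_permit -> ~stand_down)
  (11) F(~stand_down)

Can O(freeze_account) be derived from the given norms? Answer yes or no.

Premise 2 is O(freeze_account -> ~vacate_premises); even if O(~vacate_premises) held, inferring O(freeze_account) would be affirming the consequent — invalid.
No other premise forces O(freeze_account). An ideal world satisfying every premise can still have freeze_account false, so O(freeze_account) is not derivable.

No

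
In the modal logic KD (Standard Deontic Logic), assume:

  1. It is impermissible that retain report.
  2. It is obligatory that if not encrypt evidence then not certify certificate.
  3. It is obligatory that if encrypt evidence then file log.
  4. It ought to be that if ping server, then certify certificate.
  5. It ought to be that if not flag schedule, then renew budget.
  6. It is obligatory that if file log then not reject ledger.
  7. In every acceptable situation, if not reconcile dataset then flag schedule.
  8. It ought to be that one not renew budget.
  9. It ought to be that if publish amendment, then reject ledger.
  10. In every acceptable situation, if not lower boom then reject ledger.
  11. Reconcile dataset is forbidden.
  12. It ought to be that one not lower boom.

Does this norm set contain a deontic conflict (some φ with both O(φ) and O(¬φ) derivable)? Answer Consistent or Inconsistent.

Premise 5 is O(¬flag_schedule → renew_budget), but O(¬flag_schedule) is not derivable from the premises, so it does not yield O(renew_budget).
So O(renew_budget) is not derivable, and the apparent clash with O(¬renew_budget) does not arise.
A world satisfying every obligation exists (e.g. certify_certificate=false, encrypt_evidence=false, file_log=false, flag_schedule=true, lower_boom=false, ping_server=false, publish_amendment=false, reconcile_dataset=false, reject_ledger=true, renew_budget=false, retain_report=false); no atom is both obligatory and forbidden, so the set is consistent.

Consistent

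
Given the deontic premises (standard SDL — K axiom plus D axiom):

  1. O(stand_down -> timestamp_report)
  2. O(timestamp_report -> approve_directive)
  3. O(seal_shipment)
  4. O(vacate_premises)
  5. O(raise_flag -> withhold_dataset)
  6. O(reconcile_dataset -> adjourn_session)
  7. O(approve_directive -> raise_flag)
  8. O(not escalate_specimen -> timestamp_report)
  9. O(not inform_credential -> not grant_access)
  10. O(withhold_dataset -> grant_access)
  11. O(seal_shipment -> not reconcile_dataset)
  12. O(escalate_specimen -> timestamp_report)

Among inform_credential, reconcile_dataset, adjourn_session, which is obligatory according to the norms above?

inform_credential

Premises 8 and 12 cover both cases: O(not escalate_specimen -> timestamp_report) and O(escalate_specimen -> timestamp_report). Since not escalate_specimen ∨ escalate_specimen is a tautology, O(timestamp_report) follows.
From O(timestamp_report) and premise 2, O(timestamp_report -> approve_directive), we obtain O(approve_directive).
From O(approve_directive) and premise 7, O(approve_directive -> raise_flag), we obtain O(raise_flag).
Applying K to premise 5 (O(raise_flag -> withhold_dataset)) and O(raise_flag) yields O(withhold_dataset).
With premise 10, O(withhold_dataset -> grant_access), the K-axiom yields O(grant_access).
The contrapositive of premise 9 (O(not inform_credential -> not grant_access)) is O(grant_access -> inform_credential), and O(grant_access) is already established, so O(inform_credential).
So O(inform_credential) holds — inform_credential is obligatory. None of the other listed options is made obligatory by any chain of premises.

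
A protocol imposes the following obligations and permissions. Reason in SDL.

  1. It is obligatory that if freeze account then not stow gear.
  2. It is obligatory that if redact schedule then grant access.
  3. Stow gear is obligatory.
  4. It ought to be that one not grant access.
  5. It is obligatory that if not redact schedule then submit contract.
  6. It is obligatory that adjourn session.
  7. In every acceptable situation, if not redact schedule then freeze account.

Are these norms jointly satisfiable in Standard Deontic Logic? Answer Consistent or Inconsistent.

Inconsistent

Premise 3 states O(stow_gear) outright.
The contrapositive of premise 1 (O(freeze_account → ¬stow_gear)) is O(stow_gear → ¬freeze_account), and O(stow_gear) is already established, so O(¬freeze_account).
The contrapositive of premise 7 (O(¬redact_schedule → freeze_account)) is O(¬freeze_account → redact_schedule), and O(¬freeze_account) is already established, so O(redact_schedule).
Premise 2 is O(redact_schedule → grant_access); since O(redact_schedule), deontic closure gives O(grant_access).
But premise 4 directly asserts O(¬grant_access).
We now have both O(grant_access) and O(¬grant_access) — grant_access is simultaneously obligatory and forbidden, violating the D-axiom.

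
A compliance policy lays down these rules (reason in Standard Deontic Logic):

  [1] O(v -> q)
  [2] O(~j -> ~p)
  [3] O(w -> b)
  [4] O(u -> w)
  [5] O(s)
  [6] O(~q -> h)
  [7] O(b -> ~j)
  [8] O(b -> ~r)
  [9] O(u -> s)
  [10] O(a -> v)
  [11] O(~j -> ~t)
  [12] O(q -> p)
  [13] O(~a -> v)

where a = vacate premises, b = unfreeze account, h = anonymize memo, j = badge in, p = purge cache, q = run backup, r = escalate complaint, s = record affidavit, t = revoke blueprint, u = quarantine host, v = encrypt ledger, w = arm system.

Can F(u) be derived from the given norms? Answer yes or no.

Premises 10 and 13 are O(a -> v) and O(~a -> v); every ideal world satisfies a or ~a, so in either case v holds — hence O(v).
From O(v) and premise 1, O(v -> q), we obtain O(q).
From O(q) and premise 12, O(q -> p), we obtain O(p).
Premise 2, O(~j -> ~p), contraposes to O(p -> j); with O(p) we get O(j).
Premise 7 is O(b -> ~j); contrapositively O(j -> ~b). Since O(j) holds, K gives O(~b).
Premise 3 is O(w -> b); contrapositively O(~b -> ~w). Since O(~b) holds, K gives O(~w).
The contrapositive of premise 4 (O(u -> w)) is O(~w -> ~u), and O(~w) is already established, so O(~u).
Premises 5, 6, 8, 9, 11 do not contribute to this derivation.
So O(~u) holds, i.e. F(u). The claim follows.

Yes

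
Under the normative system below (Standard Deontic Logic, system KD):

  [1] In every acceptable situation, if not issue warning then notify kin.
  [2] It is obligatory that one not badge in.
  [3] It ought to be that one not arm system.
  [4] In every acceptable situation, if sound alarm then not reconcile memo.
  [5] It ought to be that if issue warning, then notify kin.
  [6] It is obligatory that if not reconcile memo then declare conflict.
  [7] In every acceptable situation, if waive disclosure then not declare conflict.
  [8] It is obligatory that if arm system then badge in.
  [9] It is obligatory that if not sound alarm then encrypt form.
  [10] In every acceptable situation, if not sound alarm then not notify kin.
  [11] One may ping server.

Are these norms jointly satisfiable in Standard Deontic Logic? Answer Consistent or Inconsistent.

Consistent

Premise 8 is O(arm_system → badge_in), but O(arm_system) is not derivable from the premises, so it does not yield O(badge_in).
So O(badge_in) is not derivable, and the apparent clash with O(¬badge_in) does not arise.
A world satisfying every obligation exists (e.g. arm_system=false, badge_in=false, declare_conflict=true, encrypt_form=false, issue_warning=false, notify_kin=true, ping_server=false, reconcile_memo=false, sound_alarm=true, waive_disclosure=false); no atom is both obligatory and forbidden, so the set is consistent.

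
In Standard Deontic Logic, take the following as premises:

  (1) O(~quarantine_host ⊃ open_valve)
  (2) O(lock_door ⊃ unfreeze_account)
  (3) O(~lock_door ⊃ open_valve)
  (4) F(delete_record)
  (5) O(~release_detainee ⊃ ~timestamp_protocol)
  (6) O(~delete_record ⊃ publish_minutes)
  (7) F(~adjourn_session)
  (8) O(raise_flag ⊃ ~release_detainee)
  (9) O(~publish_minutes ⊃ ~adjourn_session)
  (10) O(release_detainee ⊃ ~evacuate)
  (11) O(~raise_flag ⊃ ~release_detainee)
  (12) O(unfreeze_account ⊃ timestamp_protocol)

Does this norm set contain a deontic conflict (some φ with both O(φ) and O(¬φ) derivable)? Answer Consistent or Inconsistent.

Premise 9 is O(~publish_minutes ⊃ ~adjourn_session), but O(~publish_minutes) is not derivable from the premises, so it does not yield O(~adjourn_session).
So O(~adjourn_session) is not derivable, and the apparent clash with O(adjourn_session) does not arise.
A world satisfying every obligation exists (e.g. adjourn_session=true, delete_record=false, evacuate=false, lock_door=false, open_valve=true, publish_minutes=true, quarantine_host=false, raise_flag=false, release_detainee=false, timestamp_protocol=false, unfreeze_account=false); no atom is both obligatory and forbidden, so the set is consistent.

Consistent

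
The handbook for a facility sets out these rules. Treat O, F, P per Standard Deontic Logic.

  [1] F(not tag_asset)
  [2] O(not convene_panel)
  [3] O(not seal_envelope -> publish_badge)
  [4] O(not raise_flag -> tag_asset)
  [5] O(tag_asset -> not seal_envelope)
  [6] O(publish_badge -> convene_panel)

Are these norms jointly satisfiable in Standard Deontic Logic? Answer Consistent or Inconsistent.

Premise 1 is F(not tag_asset), i.e. O(tag_asset).
Premise 5 is O(tag_asset -> not seal_envelope); since O(tag_asset), deontic closure gives O(not seal_envelope).
With premise 3, O(not seal_envelope -> publish_badge), the K-axiom yields O(publish_badge).
With premise 6, O(publish_badge -> convene_panel), the K-axiom yields O(convene_panel).
Yet premise 2 states O(not convene_panel).
We now have both O(convene_panel) and O(not convene_panel) — convene_panel is simultaneously obligatory and forbidden, violating the D-axiom.

Inconsistent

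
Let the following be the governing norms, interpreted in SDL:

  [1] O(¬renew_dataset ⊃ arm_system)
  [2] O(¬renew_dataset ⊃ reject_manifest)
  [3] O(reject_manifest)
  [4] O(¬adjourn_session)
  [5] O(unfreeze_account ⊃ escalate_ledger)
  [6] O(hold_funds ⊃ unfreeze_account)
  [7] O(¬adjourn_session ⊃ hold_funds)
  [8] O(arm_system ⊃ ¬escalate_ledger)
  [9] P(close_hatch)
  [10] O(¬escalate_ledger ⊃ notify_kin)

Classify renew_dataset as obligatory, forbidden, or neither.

From premise 4 we have O(¬adjourn_session).
With premise 7, O(¬adjourn_session ⊃ hold_funds), the K-axiom yields O(hold_funds).
Premise 6 is O(hold_funds ⊃ unfreeze_account); since O(hold_funds), deontic closure gives O(unfreeze_account).
With premise 5, O(unfreeze_account ⊃ escalate_ledger), the K-axiom yields O(escalate_ledger).
The contrapositive of premise 8 (O(arm_system ⊃ ¬escalate_ledger)) is O(escalate_ledger ⊃ ¬arm_system), and O(escalate_ledger) is already established, so O(¬arm_system).
The contrapositive of premise 1 (O(¬renew_dataset ⊃ arm_system)) is O(¬arm_system ⊃ renew_dataset), and O(¬arm_system) is already established, so O(renew_dataset).
Premises 2, 3, 9, 10 do not contribute to this derivation.
Hence renew_dataset is obligatory.

Obligatory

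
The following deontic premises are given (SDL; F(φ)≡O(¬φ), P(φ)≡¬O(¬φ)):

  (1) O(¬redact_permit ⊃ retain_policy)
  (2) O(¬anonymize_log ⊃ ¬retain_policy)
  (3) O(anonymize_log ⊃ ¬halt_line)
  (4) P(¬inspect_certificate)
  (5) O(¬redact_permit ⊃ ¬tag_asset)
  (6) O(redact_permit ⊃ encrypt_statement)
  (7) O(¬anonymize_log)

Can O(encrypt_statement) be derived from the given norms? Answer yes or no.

Yes

From premise 7 we have O(¬anonymize_log).
From O(¬anonymize_log) and premise 2, O(¬anonymize_log ⊃ ¬retain_policy), we obtain O(¬retain_policy).
The contrapositive of premise 1 (O(¬redact_permit ⊃ retain_policy)) is O(¬retain_policy ⊃ redact_permit), and O(¬retain_policy) is already established, so O(redact_permit).
From O(redact_permit) and premise 6, O(redact_permit ⊃ encrypt_statement), we obtain O(encrypt_statement).
Premises 3, 4, 5 do not contribute to this derivation.
So O(encrypt_statement) follows.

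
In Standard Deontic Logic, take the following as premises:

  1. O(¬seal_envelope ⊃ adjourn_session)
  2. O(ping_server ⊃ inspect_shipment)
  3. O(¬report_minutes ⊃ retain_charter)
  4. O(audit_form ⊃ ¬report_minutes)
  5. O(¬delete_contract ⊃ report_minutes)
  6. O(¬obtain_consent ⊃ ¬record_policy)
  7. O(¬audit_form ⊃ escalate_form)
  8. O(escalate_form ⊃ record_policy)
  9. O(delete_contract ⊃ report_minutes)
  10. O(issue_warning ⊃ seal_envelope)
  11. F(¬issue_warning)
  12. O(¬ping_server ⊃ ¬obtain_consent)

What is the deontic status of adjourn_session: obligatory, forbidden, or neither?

Neither

Premise 1 is O(¬seal_envelope ⊃ adjourn_session), but O(¬seal_envelope) is not derivable from the premises, so it does not yield O(adjourn_session).
No premise or chain of K-axiom applications forces O(adjourn_session), and none forces O(¬adjourn_session). So adjourn_session is neither obligatory nor forbidden under these norms.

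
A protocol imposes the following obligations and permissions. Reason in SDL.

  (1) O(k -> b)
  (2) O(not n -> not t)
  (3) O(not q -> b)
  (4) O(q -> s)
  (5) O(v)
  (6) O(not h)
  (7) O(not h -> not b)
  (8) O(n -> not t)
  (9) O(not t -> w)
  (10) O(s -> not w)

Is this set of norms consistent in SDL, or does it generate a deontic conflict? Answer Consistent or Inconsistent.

Inconsistent

Premises 2 and 8 cover both cases: O(not n -> not t) and O(n -> not t). Since not n ∨ n is a tautology, O(not t) follows.
With premise 9, O(not t -> w), the K-axiom yields O(w).
Premise 10, O(s -> not w), contraposes to O(w -> not s); with O(w) we get O(not s).
Premise 4, O(q -> s), contraposes to O(not s -> not q); with O(not s) we get O(not q).
With premise 3, O(not q -> b), the K-axiom yields O(b).
The contrapositive of premise 7 (O(not h -> not b)) is O(b -> h), and O(b) is already established, so O(h).
Yet premise 6 states O(not h).
We now have both O(h) and O(not h) — h is simultaneously obligatory and forbidden, violating the D-axiom.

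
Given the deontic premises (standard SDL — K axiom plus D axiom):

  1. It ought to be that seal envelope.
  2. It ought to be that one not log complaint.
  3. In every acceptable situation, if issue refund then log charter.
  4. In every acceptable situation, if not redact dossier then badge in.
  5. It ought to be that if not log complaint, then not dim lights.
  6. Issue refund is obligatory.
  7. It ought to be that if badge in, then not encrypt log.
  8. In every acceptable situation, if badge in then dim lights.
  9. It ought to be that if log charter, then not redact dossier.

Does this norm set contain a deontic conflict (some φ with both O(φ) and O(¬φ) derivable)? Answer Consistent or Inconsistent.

Inconsistent

Premise 2 gives O(¬log_complaint).
Applying K to premise 5 (O(¬log_complaint → ¬dim_lights)) and O(¬log_complaint) yields O(¬dim_lights).
Premise 8 is O(badge_in → dim_lights); contrapositively O(¬dim_lights → ¬badge_in). Since O(¬dim_lights) holds, K gives O(¬badge_in).
The contrapositive of premise 4 (O(¬redact_dossier → badge_in)) is O(¬badge_in → redact_dossier), and O(¬badge_in) is already established, so O(redact_dossier).
The contrapositive of premise 9 (O(log_charter → ¬redact_dossier)) is O(redact_dossier → ¬log_charter), and O(redact_dossier) is already established, so O(¬log_charter).
Premise 3, O(issue_refund → log_charter), contraposes to O(¬log_charter → ¬issue_refund); with O(¬log_charter) we get O(¬issue_refund).
Yet premise 6 states O(issue_refund).
We now have both O(¬issue_refund) and O(issue_refund) — issue_refund is simultaneously obligatory and forbidden, violating the D-axiom.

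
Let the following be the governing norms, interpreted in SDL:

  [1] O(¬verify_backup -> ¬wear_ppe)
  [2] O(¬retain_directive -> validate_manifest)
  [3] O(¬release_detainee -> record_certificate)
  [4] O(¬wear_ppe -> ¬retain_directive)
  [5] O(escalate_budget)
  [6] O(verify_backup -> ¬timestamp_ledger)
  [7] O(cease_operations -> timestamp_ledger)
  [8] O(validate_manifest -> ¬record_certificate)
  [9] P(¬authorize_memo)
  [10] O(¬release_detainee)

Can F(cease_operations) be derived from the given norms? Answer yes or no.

Yes

Premise 10 gives O(¬release_detainee).
Premise 3 is O(¬release_detainee -> record_certificate); since O(¬release_detainee), deontic closure gives O(record_certificate).
The contrapositive of premise 8 (O(validate_manifest -> ¬record_certificate)) is O(record_certificate -> ¬validate_manifest), and O(record_certificate) is already established, so O(¬validate_manifest).
Premise 2, O(¬retain_directive -> validate_manifest), contraposes to O(¬validate_manifest -> retain_directive); with O(¬validate_manifest) we get O(retain_directive).
Premise 4 is O(¬wear_ppe -> ¬retain_directive); contrapositively O(retain_directive -> wear_ppe). Since O(retain_directive) holds, K gives O(wear_ppe).
Premise 1, O(¬verify_backup -> ¬wear_ppe), contraposes to O(wear_ppe -> verify_backup); with O(wear_ppe) we get O(verify_backup).
With premise 6, O(verify_backup -> ¬timestamp_ledger), the K-axiom yields O(¬timestamp_ledger).
The contrapositive of premise 7 (O(cease_operations -> timestamp_ledger)) is O(¬timestamp_ledger -> ¬cease_operations), and O(¬timestamp_ledger) is already established, so O(¬cease_operations).
Premises 5, 9 do not contribute to this derivation.
So O(¬cease_operations) holds, i.e. F(cease_operations). The claim follows.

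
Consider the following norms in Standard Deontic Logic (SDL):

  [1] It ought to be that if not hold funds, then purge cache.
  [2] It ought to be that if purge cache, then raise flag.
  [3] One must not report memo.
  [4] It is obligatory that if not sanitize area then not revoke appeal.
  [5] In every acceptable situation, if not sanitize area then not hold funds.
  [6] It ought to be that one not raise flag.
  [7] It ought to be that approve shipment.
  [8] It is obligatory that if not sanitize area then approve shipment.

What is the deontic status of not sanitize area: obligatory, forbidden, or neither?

Forbidden

From premise 6 we have O(¬raise_flag).
Premise 2, O(purge_cache → raise_flag), contraposes to O(¬raise_flag → ¬purge_cache); with O(¬raise_flag) we get O(¬purge_cache).
Premise 1, O(¬hold_funds → purge_cache), contraposes to O(¬purge_cache → hold_funds); with O(¬purge_cache) we get O(hold_funds).
Premise 5, O(¬sanitize_area → ¬hold_funds), contraposes to O(hold_funds → sanitize_area); with O(hold_funds) we get O(sanitize_area).
Premises 3, 4, 7, 8 do not contribute to this derivation.
Thus O(sanitize_area), which is F(¬sanitize_area): ¬sanitize_area is forbidden.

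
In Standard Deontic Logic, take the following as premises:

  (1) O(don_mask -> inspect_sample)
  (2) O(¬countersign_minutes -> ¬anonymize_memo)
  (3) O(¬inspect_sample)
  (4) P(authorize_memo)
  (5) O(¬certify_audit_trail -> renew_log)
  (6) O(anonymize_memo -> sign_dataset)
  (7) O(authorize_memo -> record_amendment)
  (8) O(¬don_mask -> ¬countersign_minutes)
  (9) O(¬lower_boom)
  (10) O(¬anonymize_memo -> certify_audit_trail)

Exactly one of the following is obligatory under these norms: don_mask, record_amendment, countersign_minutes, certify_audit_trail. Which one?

Premise 3 states O(¬inspect_sample) outright.
The contrapositive of premise 1 (O(don_mask -> inspect_sample)) is O(¬inspect_sample -> ¬don_mask), and O(¬inspect_sample) is already established, so O(¬don_mask).
Premise 8 is O(¬don_mask -> ¬countersign_minutes); since O(¬don_mask), deontic closure gives O(¬countersign_minutes).
From O(¬countersign_minutes) and premise 2, O(¬countersign_minutes -> ¬anonymize_memo), we obtain O(¬anonymize_memo).
Applying K to premise 10 (O(¬anonymize_memo -> certify_audit_trail)) and O(¬anonymize_memo) yields O(certify_audit_trail).
So O(certify_audit_trail) holds — certify_audit_trail is obligatory. None of the other listed options is made obligatory by any chain of premises.

certify_audit_trail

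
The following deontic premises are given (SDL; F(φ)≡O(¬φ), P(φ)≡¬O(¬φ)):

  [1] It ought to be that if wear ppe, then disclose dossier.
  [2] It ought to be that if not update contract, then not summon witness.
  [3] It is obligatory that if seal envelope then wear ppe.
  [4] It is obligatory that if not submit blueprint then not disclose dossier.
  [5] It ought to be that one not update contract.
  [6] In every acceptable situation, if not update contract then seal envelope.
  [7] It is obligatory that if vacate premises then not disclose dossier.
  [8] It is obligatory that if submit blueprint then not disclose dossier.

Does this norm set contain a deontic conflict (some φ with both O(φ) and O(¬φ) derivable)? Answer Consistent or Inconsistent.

Inconsistent

Premises 8 and 4 cover both cases: O(submit_blueprint → ¬disclose_dossier) and O(¬submit_blueprint → ¬disclose_dossier). Since submit_blueprint ∨ ¬submit_blueprint is a tautology, O(¬disclose_dossier) follows.
The contrapositive of premise 1 (O(wear_ppe → disclose_dossier)) is O(¬disclose_dossier → ¬wear_ppe), and O(¬disclose_dossier) is already established, so O(¬wear_ppe).
Premise 3, O(seal_envelope → wear_ppe), contraposes to O(¬wear_ppe → ¬seal_envelope); with O(¬wear_ppe) we get O(¬seal_envelope).
The contrapositive of premise 6 (O(¬update_contract → seal_envelope)) is O(¬seal_envelope → update_contract), and O(¬seal_envelope) is already established, so O(update_contract).
But premise 5 directly asserts O(¬update_contract).
We now have both O(update_contract) and O(¬update_contract) — update_contract is simultaneously obligatory and forbidden, violating the D-axiom.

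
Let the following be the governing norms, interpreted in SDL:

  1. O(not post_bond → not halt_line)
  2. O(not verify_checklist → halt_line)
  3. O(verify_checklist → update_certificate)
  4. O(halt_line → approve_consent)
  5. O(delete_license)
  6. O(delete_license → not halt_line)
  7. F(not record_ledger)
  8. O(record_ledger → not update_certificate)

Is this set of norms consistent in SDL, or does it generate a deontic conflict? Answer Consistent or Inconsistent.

Inconsistent

Premise 5 gives O(delete_license).
With premise 6, O(delete_license → not halt_line), the K-axiom yields O(not halt_line).
Premise 2 is O(not verify_checklist → halt_line); contrapositively O(not halt_line → verify_checklist). Since O(not halt_line) holds, K gives O(verify_checklist).
From O(verify_checklist) and premise 3, O(verify_checklist → update_certificate), we obtain O(update_certificate).
The contrapositive of premise 8 (O(record_ledger → not update_certificate)) is O(update_certificate → not record_ledger), and O(update_certificate) is already established, so O(not record_ledger).
But premise 7, F(not record_ledger), means O(record_ledger).
We now have both O(not record_ledger) and O(record_ledger) — record_ledger is simultaneously obligatory and forbidden, violating the D-axiom.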